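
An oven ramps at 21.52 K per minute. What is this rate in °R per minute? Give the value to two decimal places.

38.74 °R/minute

Since only a temperature interval is involved, the additive offset between the scales drops out.
A change of 1 K is a change of 1.8°R, so 21.52 × 1.8 = 38.74.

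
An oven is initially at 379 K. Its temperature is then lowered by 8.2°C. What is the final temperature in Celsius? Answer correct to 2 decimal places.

Initial temperature in Celsius: 379 - 273.15 = 105.8500°C.
Final Celsius temperature: 105.8500 - 8.2000 = 97.6500°C.

97.65°C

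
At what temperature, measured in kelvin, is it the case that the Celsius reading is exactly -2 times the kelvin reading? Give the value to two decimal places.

Let K be the kelvin reading. The Celsius reading is C = 1·K - 273.15.
Require C = -2·K: 1·K - 273.15 = -2·K.
(3)·K = 273.15  ⇒  K = 91.05.

91.05 K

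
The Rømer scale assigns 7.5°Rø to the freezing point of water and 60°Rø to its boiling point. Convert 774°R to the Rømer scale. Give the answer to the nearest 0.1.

89.8°Rø

First in Celsius: (774 - 491.67) × 5/9 = 156.8500°C.
Linearly onto the Rømer scale: 7.5 + (156.8500 / 100) × (60 - 7.5) = 89.8°Rø.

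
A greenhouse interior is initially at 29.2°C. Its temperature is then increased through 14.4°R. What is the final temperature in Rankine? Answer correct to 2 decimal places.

The 14.4°R change is an interval, so only the factor 5/9 applies: +14.4 × 5/9 = +8.0000°C.
Final Celsius temperature: 29.2000 + 8.0000 = 37.2000°C.
In Rankine: 37.2000 × 1.8 + 491.67 = 558.63°R.

558.63°R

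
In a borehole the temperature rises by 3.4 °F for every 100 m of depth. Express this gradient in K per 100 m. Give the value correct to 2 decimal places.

Since only a temperature interval is involved, the additive offset between the scales drops out.
A change of 1°F is a change of 5/9 K, so 3.4 × 5/9 = 1.89.

1.89 K/100 m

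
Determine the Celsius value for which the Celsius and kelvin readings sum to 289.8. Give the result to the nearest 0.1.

8.3°C

Let C be the Celsius reading. The kelvin reading is K = 1·C + 273.15.
Require C + K = 289.8: (2)·C + 273.15 = 289.8.
C = (289.8 - 273.15) / (2) = 8.3.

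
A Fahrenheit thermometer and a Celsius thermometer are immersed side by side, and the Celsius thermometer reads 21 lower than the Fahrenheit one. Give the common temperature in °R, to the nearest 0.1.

466.9°R

Let x be the Fahrenheit reading; then the Celsius reading is 5/9·x - 17.7778.
(5/9·x - 17.7778) - x = -21  ⇒  (-4/9)·x = -29/9  ⇒  x = 7.2500°F.
In Celsius: (7.25 - 32) × 5/9 = -13.7500°C.
In Rankine: -13.7500 × 1.8 + 491.67 = 466.9°R.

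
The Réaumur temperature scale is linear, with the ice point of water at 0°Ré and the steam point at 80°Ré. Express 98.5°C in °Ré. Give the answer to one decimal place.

78.8°Ré

Linearly onto the Réaumur scale: 0 + (98.5000 / 100) × (80 - 0) = 78.8°Ré.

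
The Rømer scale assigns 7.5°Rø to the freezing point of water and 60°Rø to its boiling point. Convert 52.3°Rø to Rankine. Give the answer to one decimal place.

645.3°R

Linear interpolation between the fixed points: C = (52.3 - 7.5) × 100 / (60 - 7.5) = 85.3333°C.
Then 85.3333 × 1.8 + 491.67 = 645.3°R.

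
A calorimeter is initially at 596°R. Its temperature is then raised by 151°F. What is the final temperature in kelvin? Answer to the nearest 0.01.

415.00 K

Initial temperature in Celsius: (596 - 491.67) × 5/9 = 57.9611°C.
The 151°F change is an interval, so only the factor 5/9 applies: +151 × 5/9 = +83.8889°C.
Final Celsius temperature: 57.9611 + 83.8889 = 141.8500°C.
In kelvin: 141.8500 + 273.15 = 415.00 K.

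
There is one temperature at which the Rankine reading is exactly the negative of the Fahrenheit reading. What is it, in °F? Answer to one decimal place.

Let F be the Fahrenheit reading. The Rankine reading is R = 1·F + 459.67.
Require R = -1·F: 1·F + 459.67 = -1·F.
(2)·F = -459.67  ⇒  F = -229.8.

-229.8°F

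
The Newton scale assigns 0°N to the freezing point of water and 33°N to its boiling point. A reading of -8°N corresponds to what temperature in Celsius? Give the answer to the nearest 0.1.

-24.2°C

Linear interpolation between the fixed points: C = (-8 - 0) × 100 / (33 - 0) = -24.2424°C.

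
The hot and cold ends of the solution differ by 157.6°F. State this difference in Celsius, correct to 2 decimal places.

87.56°C

Only the scale ratio 5/9 matters for a change in temperature.
157.6 × 5/9 = 87.56.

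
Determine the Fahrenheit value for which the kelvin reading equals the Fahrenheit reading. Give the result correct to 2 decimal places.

574.59°F

Let F be the Fahrenheit reading. The kelvin reading is K = 5/9·F + 255.372.
Set K = F: 5/9·F + 255.372 = F.
(-4/9)·F = -255.372  ⇒  F = 574.59.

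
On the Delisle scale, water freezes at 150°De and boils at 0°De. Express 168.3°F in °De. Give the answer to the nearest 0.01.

First in Celsius: (168.3 - 32) × 5/9 = 75.7222°C.
Linearly onto the Delisle scale: 150 + (75.7222 / 100) × (0 - 150) = 36.42°De.

36.42°De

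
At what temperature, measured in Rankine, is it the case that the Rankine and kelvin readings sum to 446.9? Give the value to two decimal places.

287.29°R

Let R be the Rankine reading. The kelvin reading is K = 5/9·R.
Require R + K = 446.9: (14/9)·R = 446.9.
R = (446.9) / (14/9) = 287.29.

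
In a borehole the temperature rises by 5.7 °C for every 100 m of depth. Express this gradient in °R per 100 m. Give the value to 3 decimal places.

Since only a temperature interval is involved, the additive offset between the scales drops out.
A change of 1°C is a change of 1.8°R, so 5.7 × 1.8 = 10.260.

10.260 °R/100 m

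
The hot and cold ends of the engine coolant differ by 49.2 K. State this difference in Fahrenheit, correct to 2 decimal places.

For a temperature interval the offset drops out; only the factor 1.8 applies.
49.2 × 1.8 = 88.56.

88.56°F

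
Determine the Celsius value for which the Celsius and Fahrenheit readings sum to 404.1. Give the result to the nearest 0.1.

Let C be the Celsius reading. The Fahrenheit reading is F = 1.8·C + 32.
Require C + F = 404.1: (2.8)·C + 32 = 404.1.
C = (404.1 - 32) / (2.8) = 132.9.

132.9°C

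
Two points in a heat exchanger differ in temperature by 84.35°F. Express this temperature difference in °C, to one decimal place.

An interval of 1°F corresponds to 5/9°C.
84.35 × 5/9 = 46.9.

46.9°C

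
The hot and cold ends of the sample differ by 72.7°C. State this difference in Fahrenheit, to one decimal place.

For a temperature interval the offset drops out; only the factor 1.8 applies.
72.7 × 1.8 = 130.9.

130.9°F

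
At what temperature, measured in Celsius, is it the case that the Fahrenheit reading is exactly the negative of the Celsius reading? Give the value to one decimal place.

Let C be the Celsius reading. The Fahrenheit reading is F = 1.8·C + 32.
Require F = -1·C: 1.8·C + 32 = -1·C.
(2.8)·C = -32  ⇒  C = -11.4.

-11.4°C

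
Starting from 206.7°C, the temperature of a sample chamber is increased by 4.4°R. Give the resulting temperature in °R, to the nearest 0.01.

868.13°R

The 4.4°R change is an interval, so only the factor 5/9 applies: +4.4 × 5/9 = +2.4444°C.
Final Celsius temperature: 206.7000 + 2.4444 = 209.1444°C.
In Rankine: 209.1444 × 1.8 + 491.67 = 868.13°R.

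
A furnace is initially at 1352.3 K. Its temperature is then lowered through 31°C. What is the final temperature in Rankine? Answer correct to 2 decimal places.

2378.34°R

Initial temperature in Celsius: 1352.3 - 273.15 = 1079.1500°C.
Final Celsius temperature: 1079.1500 - 31.0000 = 1048.1500°C.
In Rankine: 1048.1500 × 1.8 + 491.67 = 2378.34°R.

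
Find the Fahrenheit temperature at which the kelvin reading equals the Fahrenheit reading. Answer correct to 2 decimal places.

574.59°F

Let F be the Fahrenheit reading. The kelvin reading is K = 5/9·F + 255.372.
Set K = F: 5/9·F + 255.372 = F.
(-4/9)·F = -255.372  ⇒  F = 574.59.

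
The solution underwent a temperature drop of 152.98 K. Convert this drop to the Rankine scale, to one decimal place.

Only the scale ratio 1.8 matters for a change in temperature.
152.98 × 1.8 = 275.4.

275.4°R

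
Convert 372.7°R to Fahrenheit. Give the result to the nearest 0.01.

In Celsius: (372.7 - 491.67) × 5/9 = -66.0944°C.
In Fahrenheit: -66.0944 × 1.8 + 32 = -86.97°F.

-86.97°F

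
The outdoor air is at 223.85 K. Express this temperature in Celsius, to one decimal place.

In Celsius: 223.85 - 273.15 = -49.3000°C.

-49.3°C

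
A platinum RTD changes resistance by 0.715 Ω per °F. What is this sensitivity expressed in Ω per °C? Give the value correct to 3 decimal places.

Since only a temperature interval is involved, the additive offset between the scales drops out.
A change of 1°C is a change of 1.8°F, so per °C the value is 0.715 × 1.8 = 1.287.

1.287 Ω per °C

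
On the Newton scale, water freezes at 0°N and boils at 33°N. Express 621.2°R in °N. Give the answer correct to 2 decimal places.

First in Celsius: (621.2 - 491.67) × 5/9 = 71.9611°C.
Linearly onto the Newton scale: 0 + (71.9611 / 100) × (33 - 0) = 23.75°N.

23.75°N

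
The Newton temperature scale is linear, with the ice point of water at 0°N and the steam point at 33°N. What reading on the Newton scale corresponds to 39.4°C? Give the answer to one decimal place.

Linearly onto the Newton scale: 0 + (39.4000 / 100) × (33 - 0) = 13.0°N.

13.0°N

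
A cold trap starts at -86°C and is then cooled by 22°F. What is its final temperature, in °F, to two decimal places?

-144.80°F

The 22°F change is an interval, so only the factor 5/9 applies: -22 × 5/9 = -12.2222°C.
Final Celsius temperature: -86.0000 - 12.2222 = -98.2222°C.
In Fahrenheit: -98.2222 × 1.8 + 32 = -144.80°F.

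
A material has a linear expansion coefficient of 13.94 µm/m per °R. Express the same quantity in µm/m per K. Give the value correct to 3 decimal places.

The quantity depends on a temperature interval, so only the ratio of degree sizes applies; the offset between the scales is irrelevant.
A change of 1 K is a change of 1.8°R, so per K the value is 13.94 × 1.8 = 25.092.

25.092 µm/m per K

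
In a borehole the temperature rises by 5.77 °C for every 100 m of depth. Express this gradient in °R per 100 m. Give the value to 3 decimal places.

Since only a temperature interval is involved, the additive offset between the scales drops out.
A change of 1°C is a change of 1.8°R, so 5.77 × 1.8 = 10.386.

10.386 °R/100 m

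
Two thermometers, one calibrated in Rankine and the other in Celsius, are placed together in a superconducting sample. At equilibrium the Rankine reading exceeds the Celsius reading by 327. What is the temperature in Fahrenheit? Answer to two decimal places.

Let x be the Rankine reading; then the Celsius reading is 5/9·x - 273.15.
(5/9·x - 273.15) - x = -327  ⇒  (-4/9)·x = -53.85  ⇒  x = 121.1625°R.
In Celsius: (121.1625 - 491.67) × 5/9 = -205.8375°C.
In Fahrenheit: -205.8375 × 1.8 + 32 = -338.51°F.

-338.51°F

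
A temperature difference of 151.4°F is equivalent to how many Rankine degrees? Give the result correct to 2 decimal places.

151.40°R

Fahrenheit and Rankine degrees are the same size, so the interval is unchanged: 151.40.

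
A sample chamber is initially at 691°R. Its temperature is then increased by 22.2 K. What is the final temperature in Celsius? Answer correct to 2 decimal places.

Initial temperature in Celsius: (691 - 491.67) × 5/9 = 110.7389°C.
The 22.2 K change is an interval; Kelvin and Celsius degrees are the same size, so ΔC = +22.2°C.
Final Celsius temperature: 110.7389 + 22.2000 = 132.9389°C.

132.94°C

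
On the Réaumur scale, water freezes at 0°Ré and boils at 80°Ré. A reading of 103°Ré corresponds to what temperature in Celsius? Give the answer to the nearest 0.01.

128.75°C

Linear interpolation between the fixed points: C = (103 - 0) × 100 / (80 - 0) = 128.7500°C.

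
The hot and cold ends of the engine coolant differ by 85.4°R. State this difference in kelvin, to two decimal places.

47.44 K

Only the scale ratio 5/9 matters for a change in temperature.
85.4 × 5/9 = 47.44.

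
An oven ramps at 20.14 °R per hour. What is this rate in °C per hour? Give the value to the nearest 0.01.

11.19 °C/hour

The quantity depends on a temperature interval, so only the ratio of degree sizes applies; the offset between the scales is irrelevant.
A change of 1°R is a change of 5/9°C, so 20.14 × 5/9 = 11.19.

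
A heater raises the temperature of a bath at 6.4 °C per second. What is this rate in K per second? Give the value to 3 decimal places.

Since only a temperature interval is involved, the additive offset between the scales drops out.
A change of 1°C is a change of 1 K, so 6.4 × 1 = 6.400.

6.400 K/second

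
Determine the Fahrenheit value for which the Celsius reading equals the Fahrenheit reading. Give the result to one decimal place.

Let F be the Fahrenheit reading. The Celsius reading is C = 5/9·F - 17.7778.
Set C = F: 5/9·F - 17.7778 = F.
(-4/9)·F = 17.7778  ⇒  F = -40.0.

-40.0°F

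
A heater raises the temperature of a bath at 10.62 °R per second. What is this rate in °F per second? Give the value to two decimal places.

Since only a temperature interval is involved, the additive offset between the scales drops out.
A change of 1°R is a change of 1°F, so 10.62 × 1 = 10.62.

10.62 °F/second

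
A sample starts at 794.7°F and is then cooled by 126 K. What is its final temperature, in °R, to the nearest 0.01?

1027.57°R

Initial temperature in Celsius: (794.7 - 32) × 5/9 = 423.7222°C.
The 126 K change is an interval; Kelvin and Celsius degrees are the same size, so ΔC = -126°C.
Final Celsius temperature: 423.7222 - 126.0000 = 297.7222°C.
In Rankine: 297.7222 × 1.8 + 491.67 = 1027.57°R.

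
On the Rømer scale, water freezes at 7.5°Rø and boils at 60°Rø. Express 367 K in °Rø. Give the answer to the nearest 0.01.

56.77°Rø

First in Celsius: 367 - 273.15 = 93.8500°C.
Linearly onto the Rømer scale: 7.5 + (93.8500 / 100) × (60 - 7.5) = 56.77°Rø.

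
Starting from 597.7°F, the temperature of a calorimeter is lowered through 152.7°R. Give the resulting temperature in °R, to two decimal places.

Initial temperature in Celsius: (597.7 - 32) × 5/9 = 314.2778°C.
The 152.7°R change is an interval, so only the factor 5/9 applies: -152.7 × 5/9 = -84.8333°C.
Final Celsius temperature: 314.2778 - 84.8333 = 229.4444°C.
In Rankine: 229.4444 × 1.8 + 491.67 = 904.67°R.

904.67°R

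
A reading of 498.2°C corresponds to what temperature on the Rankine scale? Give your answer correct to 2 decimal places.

In Rankine: 498.2000 × 1.8 + 491.67 = 1388.43°R.

1388.43°R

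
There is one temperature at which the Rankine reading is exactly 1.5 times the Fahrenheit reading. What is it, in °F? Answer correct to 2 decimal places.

919.34°F

Let F be the Fahrenheit reading. The Rankine reading is R = 1·F + 459.67.
Require R = 1.5·F: 1·F + 459.67 = 1.5·F.
(-0.5)·F = -459.67  ⇒  F = 919.34.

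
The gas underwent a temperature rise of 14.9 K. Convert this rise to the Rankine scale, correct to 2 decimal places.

An interval of 1 K corresponds to 1.8°R.
14.9 × 1.8 = 26.82.

26.82°R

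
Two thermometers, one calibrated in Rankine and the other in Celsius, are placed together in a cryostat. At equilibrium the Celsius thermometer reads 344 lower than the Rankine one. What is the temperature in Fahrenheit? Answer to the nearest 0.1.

Let x be the Rankine reading; then the Celsius reading is 5/9·x - 273.15.
(5/9·x - 273.15) - x = -344  ⇒  (-4/9)·x = -70.85  ⇒  x = 159.4125°R.
In Celsius: (159.4125 - 491.67) × 5/9 = -184.5875°C.
In Fahrenheit: -184.5875 × 1.8 + 32 = -300.3°F.

-300.3°F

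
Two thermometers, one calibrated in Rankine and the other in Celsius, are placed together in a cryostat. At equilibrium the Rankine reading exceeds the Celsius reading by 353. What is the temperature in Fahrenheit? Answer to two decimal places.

Let x be the Rankine reading; then the Celsius reading is 5/9·x - 273.15.
(5/9·x - 273.15) - x = -353  ⇒  (-4/9)·x = -79.85  ⇒  x = 179.6625°R.
In Celsius: (179.6625 - 491.67) × 5/9 = -173.3375°C.
In Fahrenheit: -173.3375 × 1.8 + 32 = -280.01°F.

-280.01°F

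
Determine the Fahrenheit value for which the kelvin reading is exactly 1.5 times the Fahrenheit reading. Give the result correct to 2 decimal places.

270.39°F

Let F be the Fahrenheit reading. The kelvin reading is K = 5/9·F + 255.372.
Require K = 1.5·F: 5/9·F + 255.372 = 1.5·F.
(-17/18)·F = -255.372  ⇒  F = 270.39.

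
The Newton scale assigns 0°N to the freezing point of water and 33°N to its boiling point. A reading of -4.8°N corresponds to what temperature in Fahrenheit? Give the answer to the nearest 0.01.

5.82°F

Linear interpolation between the fixed points: C = (-4.8 - 0) × 100 / (33 - 0) = -14.5455°C.
Then -14.5455 × 1.8 + 32 = 5.82°F.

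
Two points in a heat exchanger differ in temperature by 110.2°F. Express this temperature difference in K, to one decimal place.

An interval of 1°F corresponds to 5/9 K.
110.2 × 5/9 = 61.2.

61.2 K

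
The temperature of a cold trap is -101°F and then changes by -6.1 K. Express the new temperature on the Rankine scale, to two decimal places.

Initial temperature in Celsius: (-101 - 32) × 5/9 = -73.8889°C.
The 6.1 K change is an interval; Kelvin and Celsius degrees are the same size, so ΔC = -6.1°C.
Final Celsius temperature: -73.8889 - 6.1000 = -79.9889°C.
In Rankine: -79.9889 × 1.8 + 491.67 = 347.69°R.

347.69°R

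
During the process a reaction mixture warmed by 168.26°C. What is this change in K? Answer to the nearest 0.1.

168.3 K

Celsius and kelvin degrees are the same size, so the interval is unchanged: 168.3.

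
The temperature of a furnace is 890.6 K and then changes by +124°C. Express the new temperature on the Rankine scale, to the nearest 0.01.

Initial temperature in Celsius: 890.6 - 273.15 = 617.4500°C.
Final Celsius temperature: 617.4500 + 124.0000 = 741.4500°C.
In Rankine: 741.4500 × 1.8 + 491.67 = 1826.28°R.

1826.28°R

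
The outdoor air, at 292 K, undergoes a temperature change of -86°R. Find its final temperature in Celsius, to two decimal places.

-28.93°C

Initial temperature in Celsius: 292 - 273.15 = 18.8500°C.
The 86°R change is an interval, so only the factor 5/9 applies: -86 × 5/9 = -47.7778°C.
Final Celsius temperature: 18.8500 - 47.7778 = -28.9278°C.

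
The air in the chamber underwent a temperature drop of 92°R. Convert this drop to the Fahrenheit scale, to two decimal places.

92.00°F

Rankine and Fahrenheit degrees are the same size, so the interval is unchanged: 92.00.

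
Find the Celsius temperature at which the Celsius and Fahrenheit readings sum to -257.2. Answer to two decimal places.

-103.29°C

Let C be the Celsius reading. The Fahrenheit reading is F = 1.8·C + 32.
Require C + F = -257.2: (2.8)·C + 32 = -257.2.
C = (-257.2 - 32) / (2.8) = -103.29.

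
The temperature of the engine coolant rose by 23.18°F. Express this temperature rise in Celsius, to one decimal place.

For a temperature interval the offset drops out; only the factor 5/9 applies.
23.18 × 5/9 = 12.9.

12.9°C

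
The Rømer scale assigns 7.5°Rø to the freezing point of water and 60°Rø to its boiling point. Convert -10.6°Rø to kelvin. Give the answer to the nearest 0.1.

Linear interpolation between the fixed points: C = (-10.6 - 7.5) × 100 / (60 - 7.5) = -34.4762°C.
Then -34.4762 + 273.15 = 238.7 K.

238.7 K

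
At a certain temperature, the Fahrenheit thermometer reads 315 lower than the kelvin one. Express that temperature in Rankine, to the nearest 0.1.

325.5°R

Let x be the kelvin reading; then the Fahrenheit reading is 1.8·x - 459.67.
(1.8·x - 459.67) - x = -315  ⇒  (0.8)·x = 144.67  ⇒  x = 180.8375 K.
In Celsius: 180.8375 - 273.15 = -92.3125°C.
In Rankine: -92.3125 × 1.8 + 491.67 = 325.5°R.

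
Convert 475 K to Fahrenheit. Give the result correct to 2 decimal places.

395.33°F

In Celsius: 475 - 273.15 = 201.8500°C.
In Fahrenheit: 201.8500 × 1.8 + 32 = 395.33°F.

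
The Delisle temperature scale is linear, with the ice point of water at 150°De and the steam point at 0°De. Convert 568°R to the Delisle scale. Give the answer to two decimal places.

First in Celsius: (568 - 491.67) × 5/9 = 42.4056°C.
Linearly onto the Delisle scale: 150 + (42.4056 / 100) × (0 - 150) = 86.39°De.

86.39°De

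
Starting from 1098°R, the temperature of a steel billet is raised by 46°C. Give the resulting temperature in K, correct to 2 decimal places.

656.00 K

Initial temperature in Celsius: (1098 - 491.67) × 5/9 = 336.8500°C.
Final Celsius temperature: 336.8500 + 46.0000 = 382.8500°C.
In kelvin: 382.8500 + 273.15 = 656.00 K.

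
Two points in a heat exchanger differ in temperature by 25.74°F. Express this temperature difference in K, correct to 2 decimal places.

An interval of 1°F corresponds to 5/9 K.
25.74 × 5/9 = 14.30.

14.30 K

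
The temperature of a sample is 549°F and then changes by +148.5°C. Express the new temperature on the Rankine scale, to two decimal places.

Initial temperature in Celsius: (549 - 32) × 5/9 = 287.2222°C.
Final Celsius temperature: 287.2222 + 148.5000 = 435.7222°C.
In Rankine: 435.7222 × 1.8 + 491.67 = 1275.97°R.

1275.97°R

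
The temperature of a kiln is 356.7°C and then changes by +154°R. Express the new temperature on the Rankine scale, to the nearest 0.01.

1287.73°R

The 154°R change is an interval, so only the factor 5/9 applies: +154 × 5/9 = +85.5556°C.
Final Celsius temperature: 356.7000 + 85.5556 = 442.2556°C.
In Rankine: 442.2556 × 1.8 + 491.67 = 1287.73°R.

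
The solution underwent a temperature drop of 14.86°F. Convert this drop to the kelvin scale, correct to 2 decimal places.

8.26 K

Only the scale ratio 5/9 matters for a change in temperature.
14.86 × 5/9 = 8.26.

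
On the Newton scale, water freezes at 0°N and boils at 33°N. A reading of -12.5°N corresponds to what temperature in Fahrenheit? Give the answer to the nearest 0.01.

-36.18°F

Linear interpolation between the fixed points: C = (-12.5 - 0) × 100 / (33 - 0) = -37.8788°C.
Then -37.8788 × 1.8 + 32 = -36.18°F.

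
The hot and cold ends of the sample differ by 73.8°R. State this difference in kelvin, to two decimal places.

Only the scale ratio 5/9 matters for a change in temperature.
73.8 × 5/9 = 41.00.

41.00 K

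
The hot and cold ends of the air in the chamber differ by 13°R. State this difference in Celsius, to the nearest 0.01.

For a temperature interval the offset drops out; only the factor 5/9 applies.
13 × 5/9 = 7.22.

7.22°C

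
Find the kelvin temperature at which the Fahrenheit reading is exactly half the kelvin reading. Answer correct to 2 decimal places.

Let K be the kelvin reading. The Fahrenheit reading is F = 1.8·K - 459.67.
Require F = 0.5·K: 1.8·K - 459.67 = 0.5·K.
(1.3)·K = 459.67  ⇒  K = 353.59.

353.59 K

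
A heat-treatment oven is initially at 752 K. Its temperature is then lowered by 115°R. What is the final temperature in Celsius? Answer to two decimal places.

Initial temperature in Celsius: 752 - 273.15 = 478.8500°C.
The 115°R change is an interval, so only the factor 5/9 applies: -115 × 5/9 = -63.8889°C.
Final Celsius temperature: 478.8500 - 63.8889 = 414.9611°C.

414.96°C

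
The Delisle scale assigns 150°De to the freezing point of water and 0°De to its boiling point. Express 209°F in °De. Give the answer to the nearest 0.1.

2.5°De

First in Celsius: (209 - 32) × 5/9 = 98.3333°C.
Linearly onto the Delisle scale: 150 + (98.3333 / 100) × (0 - 150) = 2.5°De.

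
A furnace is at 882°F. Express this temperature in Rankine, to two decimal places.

1341.67°R

In Celsius: (882 - 32) × 5/9 = 472.2222°C.
In Rankine: 472.2222 × 1.8 + 491.67 = 1341.67°R.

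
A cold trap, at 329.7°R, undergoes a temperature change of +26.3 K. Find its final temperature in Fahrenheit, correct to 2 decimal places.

Initial temperature in Celsius: (329.7 - 491.67) × 5/9 = -89.9833°C.
The 26.3 K change is an interval; Kelvin and Celsius degrees are the same size, so ΔC = +26.3°C.
Final Celsius temperature: -89.9833 + 26.3000 = -63.6833°C.
In Fahrenheit: -63.6833 × 1.8 + 32 = -82.63°F.

-82.63°F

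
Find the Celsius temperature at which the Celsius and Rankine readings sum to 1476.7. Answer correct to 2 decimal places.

Let C be the Celsius reading. The Rankine reading is R = 1.8·C + 491.67.
Require C + R = 1476.7: (2.8)·C + 491.67 = 1476.7.
C = (1476.7 - 491.67) / (2.8) = 351.80.

351.80°C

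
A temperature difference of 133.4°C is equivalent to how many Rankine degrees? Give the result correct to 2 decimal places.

Only the scale ratio 1.8 matters for a change in temperature.
133.4 × 1.8 = 240.12.

240.12°R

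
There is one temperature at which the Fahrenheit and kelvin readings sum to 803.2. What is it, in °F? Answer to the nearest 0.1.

352.2°F

Let F be the Fahrenheit reading. The kelvin reading is K = 5/9·F + 255.372.
Require F + K = 803.2: (14/9)·F + 255.372 = 803.2.
F = (803.2 - 255.372) / (14/9) = 352.2.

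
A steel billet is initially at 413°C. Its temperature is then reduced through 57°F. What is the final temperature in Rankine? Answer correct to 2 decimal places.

1178.07°R

The 57°F change is an interval, so only the factor 5/9 applies: -57 × 5/9 = -31.6667°C.
Final Celsius temperature: 413.0000 - 31.6667 = 381.3333°C.
In Rankine: 381.3333 × 1.8 + 491.67 = 1178.07°R.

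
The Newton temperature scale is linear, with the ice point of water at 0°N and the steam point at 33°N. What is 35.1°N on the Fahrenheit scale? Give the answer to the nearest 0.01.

Linear interpolation between the fixed points: C = (35.1 - 0) × 100 / (33 - 0) = 106.3636°C.
Then 106.3636 × 1.8 + 32 = 223.45°F.

223.45°F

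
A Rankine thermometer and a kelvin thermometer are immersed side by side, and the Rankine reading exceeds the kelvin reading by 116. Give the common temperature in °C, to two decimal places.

Let x be the Rankine reading; then the kelvin reading is 5/9·x.
(5/9·x) - x = -116  ⇒  (-4/9)·x = -116  ⇒  x = 261.0000°R.
In Celsius: (261 - 491.67) × 5/9 = -128.15°C.

-128.15°C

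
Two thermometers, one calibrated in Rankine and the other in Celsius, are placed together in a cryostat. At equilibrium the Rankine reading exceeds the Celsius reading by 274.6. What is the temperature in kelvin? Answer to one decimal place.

1.8 K

Let x be the Rankine reading; then the Celsius reading is 5/9·x - 273.15.
(5/9·x - 273.15) - x = -274.6  ⇒  (-4/9)·x = -1.45  ⇒  x = 3.2625°R.
In Celsius: (3.2625 - 491.67) × 5/9 = -271.3375°C.
In kelvin: -271.3375 + 273.15 = 1.8 K.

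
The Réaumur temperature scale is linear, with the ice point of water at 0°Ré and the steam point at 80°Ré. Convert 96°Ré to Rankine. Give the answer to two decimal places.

Linear interpolation between the fixed points: C = (96 - 0) × 100 / (80 - 0) = 120.0000°C.
Then 120.0000 × 1.8 + 491.67 = 707.67°R.

707.67°R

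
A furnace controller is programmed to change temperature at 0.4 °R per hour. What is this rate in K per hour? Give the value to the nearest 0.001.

The quantity depends on a temperature interval, so only the ratio of degree sizes applies; the offset between the scales is irrelevant.
A change of 1°R is a change of 5/9 K, so 0.4 × 5/9 = 0.222.

0.222 K/hour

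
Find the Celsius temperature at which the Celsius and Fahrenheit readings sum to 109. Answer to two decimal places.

Let C be the Celsius reading. The Fahrenheit reading is F = 1.8·C + 32.
Require C + F = 109: (2.8)·C + 32 = 109.
C = (109 - 32) / (2.8) = 27.50.

27.50°C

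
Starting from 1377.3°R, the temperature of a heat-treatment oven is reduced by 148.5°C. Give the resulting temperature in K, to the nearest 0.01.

Initial temperature in Celsius: (1377.3 - 491.67) × 5/9 = 492.0167°C.
Final Celsius temperature: 492.0167 - 148.5000 = 343.5167°C.
In kelvin: 343.5167 + 273.15 = 616.67 K.

616.67 K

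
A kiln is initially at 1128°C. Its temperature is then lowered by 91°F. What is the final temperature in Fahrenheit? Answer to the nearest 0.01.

1971.40°F

The 91°F change is an interval, so only the factor 5/9 applies: -91 × 5/9 = -50.5556°C.
Final Celsius temperature: 1128.0000 - 50.5556 = 1077.4444°C.
In Fahrenheit: 1077.4444 × 1.8 + 32 = 1971.40°F.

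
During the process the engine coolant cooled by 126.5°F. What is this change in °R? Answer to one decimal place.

126.5°R

Fahrenheit and Rankine degrees are the same size, so the interval is unchanged: 126.5.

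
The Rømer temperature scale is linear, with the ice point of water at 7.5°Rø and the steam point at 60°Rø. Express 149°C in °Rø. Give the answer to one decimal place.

Linearly onto the Rømer scale: 7.5 + (149.0000 / 100) × (60 - 7.5) = 85.7°Rø.

85.7°Rø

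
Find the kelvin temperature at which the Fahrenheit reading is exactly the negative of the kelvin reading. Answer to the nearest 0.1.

Let K be the kelvin reading. The Fahrenheit reading is F = 1.8·K - 459.67.
Require F = -1·K: 1.8·K - 459.67 = -1·K.
(2.8)·K = 459.67  ⇒  K = 164.2.

164.2 K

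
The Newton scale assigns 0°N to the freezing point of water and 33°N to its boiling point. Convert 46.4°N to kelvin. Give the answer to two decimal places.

413.76 K

Linear interpolation between the fixed points: C = (46.4 - 0) × 100 / (33 - 0) = 140.6061°C.
Then 140.6061 + 273.15 = 413.76 K.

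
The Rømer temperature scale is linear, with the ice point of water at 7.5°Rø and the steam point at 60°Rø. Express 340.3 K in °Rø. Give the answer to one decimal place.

42.8°Rø

First in Celsius: 340.3 - 273.15 = 67.1500°C.
Linearly onto the Rømer scale: 7.5 + (67.1500 / 100) × (60 - 7.5) = 42.8°Rø.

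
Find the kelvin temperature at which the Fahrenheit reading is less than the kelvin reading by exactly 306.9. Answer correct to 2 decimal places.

Let K be the kelvin reading. The Fahrenheit reading is F = 1.8·K - 459.67.
Require F - K = -306.9: (0.8)·K - 459.67 = -306.9.
K = (-306.9 + 459.67) / (0.8) = 190.96.

190.96 K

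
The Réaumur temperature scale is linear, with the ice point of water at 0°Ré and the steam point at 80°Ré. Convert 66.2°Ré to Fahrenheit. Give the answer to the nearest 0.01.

180.95°F

Linear interpolation between the fixed points: C = (66.2 - 0) × 100 / (80 - 0) = 82.7500°C.
Then 82.7500 × 1.8 + 32 = 180.95°F.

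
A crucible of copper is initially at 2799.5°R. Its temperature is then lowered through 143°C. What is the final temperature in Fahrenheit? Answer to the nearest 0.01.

Initial temperature in Celsius: (2799.5 - 491.67) × 5/9 = 1282.1278°C.
Final Celsius temperature: 1282.1278 - 143.0000 = 1139.1278°C.
In Fahrenheit: 1139.1278 × 1.8 + 32 = 2082.43°F.

2082.43°F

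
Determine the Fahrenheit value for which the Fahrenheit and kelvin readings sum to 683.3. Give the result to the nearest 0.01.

275.10°F

Let F be the Fahrenheit reading. The kelvin reading is K = 5/9·F + 255.372.
Require F + K = 683.3: (14/9)·F + 255.372 = 683.3.
F = (683.3 - 255.372) / (14/9) = 275.10.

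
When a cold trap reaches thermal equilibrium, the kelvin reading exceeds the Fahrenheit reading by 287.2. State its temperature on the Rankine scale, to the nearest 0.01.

388.06°R

Let x be the Fahrenheit reading; then the kelvin reading is 5/9·x + 255.372.
(5/9·x + 255.372) - x = 287.2  ⇒  (-4/9)·x = 31.8278  ⇒  x = -71.6125°F.
In Celsius: (-71.6125 - 32) × 5/9 = -57.5625°C.
In Rankine: -57.5625 × 1.8 + 491.67 = 388.06°R.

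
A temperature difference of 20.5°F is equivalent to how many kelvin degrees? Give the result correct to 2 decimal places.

For a temperature interval the offset drops out; only the factor 5/9 applies.
20.5 × 5/9 = 11.39.

11.39 K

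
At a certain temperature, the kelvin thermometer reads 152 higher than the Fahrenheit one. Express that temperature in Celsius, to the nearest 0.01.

Let x be the Fahrenheit reading; then the kelvin reading is 5/9·x + 255.372.
(5/9·x + 255.372) - x = 152  ⇒  (-4/9)·x = -103.372  ⇒  x = 232.5875°F.
In Celsius: (232.5875 - 32) × 5/9 = 111.44°C.

111.44°C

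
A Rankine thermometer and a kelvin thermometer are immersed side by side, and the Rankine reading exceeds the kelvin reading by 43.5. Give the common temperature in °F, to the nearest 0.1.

Let x be the Rankine reading; then the kelvin reading is 5/9·x.
(5/9·x) - x = -43.5  ⇒  (-4/9)·x = -43.5  ⇒  x = 97.8750°R.
In Celsius: (97.875 - 491.67) × 5/9 = -218.7750°C.
In Fahrenheit: -218.7750 × 1.8 + 32 = -361.8°F.

-361.8°F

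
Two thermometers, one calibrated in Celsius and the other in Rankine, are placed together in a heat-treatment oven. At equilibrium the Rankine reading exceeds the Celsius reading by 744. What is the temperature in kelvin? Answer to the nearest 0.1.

Let x be the Celsius reading; then the Rankine reading is 1.8·x + 491.67.
(1.8·x + 491.67) - x = 744  ⇒  (0.8)·x = 252.33  ⇒  x = 315.4125°C.
In kelvin: 315.4125 + 273.15 = 588.6 K.

588.6 K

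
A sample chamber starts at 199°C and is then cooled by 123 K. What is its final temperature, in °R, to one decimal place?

The 123 K change is an interval; Kelvin and Celsius degrees are the same size, so ΔC = -123°C.
Final Celsius temperature: 199.0000 - 123.0000 = 76.0000°C.
In Rankine: 76.0000 × 1.8 + 491.67 = 628.5°R.

628.5°R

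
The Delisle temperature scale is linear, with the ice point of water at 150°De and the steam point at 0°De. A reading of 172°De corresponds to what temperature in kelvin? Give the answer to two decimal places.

258.48 K

Linear interpolation between the fixed points: C = (172 - 150) × 100 / (0 - 150) = -14.6667°C.
Then -14.6667 + 273.15 = 258.48 K.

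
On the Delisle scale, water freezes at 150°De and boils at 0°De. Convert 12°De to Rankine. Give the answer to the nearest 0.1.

Linear interpolation between the fixed points: C = (12 - 150) × 100 / (0 - 150) = 92.0000°C.
Then 92.0000 × 1.8 + 491.67 = 657.3°R.

657.3°R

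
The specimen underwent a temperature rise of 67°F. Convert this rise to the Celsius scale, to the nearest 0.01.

An interval of 1°F corresponds to 5/9°C.
67 × 5/9 = 37.22.

37.22°C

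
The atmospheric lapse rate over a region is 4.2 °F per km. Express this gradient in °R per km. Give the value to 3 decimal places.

Since only a temperature interval is involved, the additive offset between the scales drops out.
A change of 1°F is a change of 1°R, so 4.2 × 1 = 4.200.

4.200 °R/km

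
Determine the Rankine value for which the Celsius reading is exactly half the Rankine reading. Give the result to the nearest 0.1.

Let R be the Rankine reading. The Celsius reading is C = 5/9·R - 273.15.
Require C = 0.5·R: 5/9·R - 273.15 = 0.5·R.
(1/18)·R = 273.15  ⇒  R = 4916.7.

4916.7°R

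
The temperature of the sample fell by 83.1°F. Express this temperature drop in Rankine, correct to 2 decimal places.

Fahrenheit and Rankine degrees are the same size, so the interval is unchanged: 83.10.

83.10°R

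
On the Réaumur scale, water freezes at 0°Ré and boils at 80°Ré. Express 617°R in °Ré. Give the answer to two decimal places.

55.70°Ré

First in Celsius: (617 - 491.67) × 5/9 = 69.6278°C.
Linearly onto the Réaumur scale: 0 + (69.6278 / 100) × (80 - 0) = 55.70°Ré.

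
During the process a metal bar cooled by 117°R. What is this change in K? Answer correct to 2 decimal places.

65.00 K

For a temperature interval the offset drops out; only the factor 5/9 applies.
117 × 5/9 = 65.00.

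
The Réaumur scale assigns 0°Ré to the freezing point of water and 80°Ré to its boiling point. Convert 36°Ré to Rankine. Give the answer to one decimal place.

572.7°R

Linear interpolation between the fixed points: C = (36 - 0) × 100 / (80 - 0) = 45.0000°C.
Then 45.0000 × 1.8 + 491.67 = 572.7°R.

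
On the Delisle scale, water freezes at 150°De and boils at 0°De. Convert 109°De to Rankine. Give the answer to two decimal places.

540.87°R

Linear interpolation between the fixed points: C = (109 - 150) × 100 / (0 - 150) = 27.3333°C.
Then 27.3333 × 1.8 + 491.67 = 540.87°R.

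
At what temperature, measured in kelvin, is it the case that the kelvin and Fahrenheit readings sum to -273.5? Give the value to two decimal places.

66.49 K

Let K be the kelvin reading. The Fahrenheit reading is F = 1.8·K - 459.67.
Require K + F = -273.5: (2.8)·K - 459.67 = -273.5.
K = (-273.5 + 459.67) / (2.8) = 66.49.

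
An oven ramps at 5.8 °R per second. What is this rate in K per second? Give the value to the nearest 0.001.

3.222 K/second

Since only a temperature interval is involved, the additive offset between the scales drops out.
A change of 1°R is a change of 5/9 K, so 5.8 × 5/9 = 3.222.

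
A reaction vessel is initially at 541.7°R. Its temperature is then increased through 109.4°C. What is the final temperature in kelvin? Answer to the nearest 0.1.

410.3 K

Initial temperature in Celsius: (541.7 - 491.67) × 5/9 = 27.7944°C.
Final Celsius temperature: 27.7944 + 109.4000 = 137.1944°C.
In kelvin: 137.1944 + 273.15 = 410.3 K.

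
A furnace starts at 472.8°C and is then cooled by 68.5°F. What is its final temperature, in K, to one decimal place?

The 68.5°F change is an interval, so only the factor 5/9 applies: -68.5 × 5/9 = -38.0556°C.
Final Celsius temperature: 472.8000 - 38.0556 = 434.7444°C.
In kelvin: 434.7444 + 273.15 = 707.9 K.

707.9 K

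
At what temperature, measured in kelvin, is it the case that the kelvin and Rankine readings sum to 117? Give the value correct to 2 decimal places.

41.79 K

Let K be the kelvin reading. The Rankine reading is R = 1.8·K.
Require K + R = 117: (2.8)·K = 117.
K = (117) / (2.8) = 41.79.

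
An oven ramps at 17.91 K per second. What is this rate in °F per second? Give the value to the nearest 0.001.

The quantity depends on a temperature interval, so only the ratio of degree sizes applies; the offset between the scales is irrelevant.
A change of 1 K is a change of 1.8°F, so 17.91 × 1.8 = 32.238.

32.238 °F/second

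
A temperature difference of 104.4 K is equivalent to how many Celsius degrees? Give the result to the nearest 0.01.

Kelvin and Celsius degrees are the same size, so the interval is unchanged: 104.40.

104.40°C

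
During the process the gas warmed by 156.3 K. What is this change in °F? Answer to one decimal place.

281.3°F

For a temperature interval the offset drops out; only the factor 1.8 applies.
156.3 × 1.8 = 281.3.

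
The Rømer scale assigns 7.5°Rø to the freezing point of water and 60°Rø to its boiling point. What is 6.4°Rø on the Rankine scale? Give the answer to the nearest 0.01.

Linear interpolation between the fixed points: C = (6.4 - 7.5) × 100 / (60 - 7.5) = -2.0952°C.
Then -2.0952 × 1.8 + 491.67 = 487.90°R.

487.90°R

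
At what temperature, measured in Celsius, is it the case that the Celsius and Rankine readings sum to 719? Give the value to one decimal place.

81.2°C

Let C be the Celsius reading. The Rankine reading is R = 1.8·C + 491.67.
Require C + R = 719: (2.8)·C + 491.67 = 719.
C = (719 - 491.67) / (2.8) = 81.2.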